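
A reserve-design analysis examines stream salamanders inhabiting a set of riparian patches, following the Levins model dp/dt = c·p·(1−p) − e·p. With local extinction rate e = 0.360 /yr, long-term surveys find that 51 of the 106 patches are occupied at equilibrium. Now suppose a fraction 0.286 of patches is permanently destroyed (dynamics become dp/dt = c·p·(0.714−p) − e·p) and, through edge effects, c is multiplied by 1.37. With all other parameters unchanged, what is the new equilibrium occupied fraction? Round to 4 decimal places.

Observed p* = 51/106 = 0.48113.
Balance c(1−p*) = e gives c = e/(1 − 0.48113) = 0.360/0.51887 = 0.69382.
New p* = 0.714 − e/c = 0.714 − 0.36000/0.95053 = 0.33526.

0.3353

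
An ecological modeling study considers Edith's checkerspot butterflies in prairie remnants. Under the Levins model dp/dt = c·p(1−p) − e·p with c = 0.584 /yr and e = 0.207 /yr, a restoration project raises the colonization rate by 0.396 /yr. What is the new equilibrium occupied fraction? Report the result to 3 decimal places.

Before: p* = 1 − 0.207/0.584 = 0.6455.
After the change, c = 0.98, e = 0.207, so p* = 1 − 0.207/0.98 = 0.7888.

0.789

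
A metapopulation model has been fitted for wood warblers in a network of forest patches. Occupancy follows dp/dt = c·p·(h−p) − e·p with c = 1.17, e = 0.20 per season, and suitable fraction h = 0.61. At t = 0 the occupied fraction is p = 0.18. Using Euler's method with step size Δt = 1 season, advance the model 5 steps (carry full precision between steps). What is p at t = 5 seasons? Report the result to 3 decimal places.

0.406

Update rule: p ← p + [c·p·(h−p) − e·p]·Δt with Δt = 1.
p: 0.18000 → 0.23456  (Δp = +0.05456)
p: 0.23456 → 0.29068  (Δp = +0.05612)
p: 0.29068 → 0.34114  (Δp = +0.05046)
p: 0.34114 → 0.38023  (Δp = +0.03908)
p: 0.38023 → 0.40640  (Δp = +0.02617)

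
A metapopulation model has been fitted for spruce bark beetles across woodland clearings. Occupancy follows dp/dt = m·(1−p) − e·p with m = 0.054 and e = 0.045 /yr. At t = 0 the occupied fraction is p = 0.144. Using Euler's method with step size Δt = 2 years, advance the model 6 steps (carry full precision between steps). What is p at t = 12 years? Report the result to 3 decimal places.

0.439

Update rule: p ← p + [m·(1−p) − e·p]·Δt with Δt = 2.
p: 0.14400 → 0.22349  (Δp = +0.07949)
p: 0.22349 → 0.28724  (Δp = +0.06375)
p: 0.28724 → 0.33836  (Δp = +0.05113)
p: 0.33836 → 0.37937  (Δp = +0.04100)
p: 0.37937 → 0.41225  (Δp = +0.03289)
p: 0.41225 → 0.43863  (Δp = +0.02637)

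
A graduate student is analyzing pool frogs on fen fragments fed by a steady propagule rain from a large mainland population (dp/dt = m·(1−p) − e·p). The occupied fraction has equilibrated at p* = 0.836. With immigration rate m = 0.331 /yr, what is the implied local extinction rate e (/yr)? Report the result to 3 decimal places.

At equilibrium m(1−p*) = e·p*, so e = m(1−p*)/p*.
e = 0.331 × 0.1640 / 0.836 = 0.0649.

0.065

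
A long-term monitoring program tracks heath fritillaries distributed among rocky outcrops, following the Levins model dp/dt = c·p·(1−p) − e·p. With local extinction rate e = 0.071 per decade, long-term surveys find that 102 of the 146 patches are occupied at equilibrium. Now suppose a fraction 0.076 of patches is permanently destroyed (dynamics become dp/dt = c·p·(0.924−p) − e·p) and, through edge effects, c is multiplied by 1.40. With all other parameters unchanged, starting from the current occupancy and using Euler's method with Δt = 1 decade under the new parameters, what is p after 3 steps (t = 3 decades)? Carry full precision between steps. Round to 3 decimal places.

0.704

Observed p* = 102/146 = 0.69863.
Balance c(1−p*) = e gives c = e/(1 − 0.69863) = 0.071/0.30137 = 0.23559.
Starting from p₀ = 0.69863; update p ← p + (dp/dt)·Δt with the new parameters.
p: 0.69863 → 0.70096  (Δp = +0.00233)
p: 0.70096 → 0.70276  (Δp = +0.00180)
p: 0.70276 → 0.70414  (Δp = +0.00139)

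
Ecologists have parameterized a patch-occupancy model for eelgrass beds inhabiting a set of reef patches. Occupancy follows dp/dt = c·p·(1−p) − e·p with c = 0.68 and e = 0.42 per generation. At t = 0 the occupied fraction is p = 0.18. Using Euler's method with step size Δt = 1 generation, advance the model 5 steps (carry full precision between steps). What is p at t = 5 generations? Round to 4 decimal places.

0.2956

Update rule: p ← p + [c·p·(1−p) − e·p]·Δt with Δt = 1.
p: 0.18000 → 0.20477  (Δp = +0.02477)
p: 0.20477 → 0.22950  (Δp = +0.02473)
p: 0.22950 → 0.25335  (Δp = +0.02385)
p: 0.25335 → 0.27557  (Δp = +0.02222)
p: 0.27557 → 0.29558  (Δp = +0.02001)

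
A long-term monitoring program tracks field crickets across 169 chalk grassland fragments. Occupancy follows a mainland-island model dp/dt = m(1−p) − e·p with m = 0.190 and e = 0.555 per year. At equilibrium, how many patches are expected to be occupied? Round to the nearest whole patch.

43

p* = m/(m+e) = 0.190/0.7450 = 0.2550.
Expected occupied patches = N × p* = 169 × 0.2550 = 43.10 ≈ 43.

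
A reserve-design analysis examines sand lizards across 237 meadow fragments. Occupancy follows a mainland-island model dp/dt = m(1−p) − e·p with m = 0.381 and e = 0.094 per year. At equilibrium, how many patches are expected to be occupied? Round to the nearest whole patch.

190

p* = m/(m+e) = 0.381/0.4750 = 0.8021.
Expected occupied patches = N × p* = 237 × 0.8021 = 190.10 ≈ 190.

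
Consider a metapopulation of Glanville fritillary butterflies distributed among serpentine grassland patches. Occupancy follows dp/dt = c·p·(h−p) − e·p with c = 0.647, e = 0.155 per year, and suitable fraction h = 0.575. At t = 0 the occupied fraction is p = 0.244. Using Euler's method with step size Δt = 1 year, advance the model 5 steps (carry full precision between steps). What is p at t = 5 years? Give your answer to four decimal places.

0.3004

Update rule: p ← p + [c·p·(h−p) − e·p]·Δt with Δt = 1.
p: 0.24400 → 0.25843  (Δp = +0.01443)
p: 0.25843 → 0.27131  (Δp = +0.01287)
p: 0.27131 → 0.28257  (Δp = +0.01126)
p: 0.28257 → 0.29223  (Δp = +0.00967)
p: 0.29223 → 0.30040  (Δp = +0.00817)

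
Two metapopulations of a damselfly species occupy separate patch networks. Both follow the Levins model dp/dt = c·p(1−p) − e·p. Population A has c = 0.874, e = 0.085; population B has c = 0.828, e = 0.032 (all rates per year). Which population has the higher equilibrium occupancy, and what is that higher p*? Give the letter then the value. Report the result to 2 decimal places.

B, 0.96

A: p*_A = 1 − 0.085/0.874 = 0.9027.
B: p*_B = 1 − 0.032/0.828 = 0.9614.
B is higher at 0.9614.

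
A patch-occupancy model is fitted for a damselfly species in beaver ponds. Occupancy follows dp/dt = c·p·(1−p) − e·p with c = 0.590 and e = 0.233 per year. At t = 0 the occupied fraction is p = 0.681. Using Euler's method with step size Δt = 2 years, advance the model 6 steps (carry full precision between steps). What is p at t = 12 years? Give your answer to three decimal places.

Update rule: p ← p + [c·p·(1−p) − e·p]·Δt with Δt = 2.
p: 0.68100 → 0.62000  (Δp = -0.06100)
p: 0.62000 → 0.60909  (Δp = -0.01091)
p: 0.60909 → 0.60621  (Δp = -0.00288)
p: 0.60621 → 0.60541  (Δp = -0.00081)
p: 0.60541 → 0.60518  (Δp = -0.00023)
p: 0.60518 → 0.60511  (Δp = -0.00007)

0.605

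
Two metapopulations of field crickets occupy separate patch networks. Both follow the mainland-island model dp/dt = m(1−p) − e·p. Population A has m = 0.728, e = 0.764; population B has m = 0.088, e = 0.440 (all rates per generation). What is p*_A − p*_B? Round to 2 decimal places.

0.32

A: p*_A = m/(m+e) = 0.728/1.4920 = 0.4879.
B: p*_B = 0.088/0.5280 = 0.1667.
p*_A − p*_B = 0.4879 − 0.1667 = 0.3213.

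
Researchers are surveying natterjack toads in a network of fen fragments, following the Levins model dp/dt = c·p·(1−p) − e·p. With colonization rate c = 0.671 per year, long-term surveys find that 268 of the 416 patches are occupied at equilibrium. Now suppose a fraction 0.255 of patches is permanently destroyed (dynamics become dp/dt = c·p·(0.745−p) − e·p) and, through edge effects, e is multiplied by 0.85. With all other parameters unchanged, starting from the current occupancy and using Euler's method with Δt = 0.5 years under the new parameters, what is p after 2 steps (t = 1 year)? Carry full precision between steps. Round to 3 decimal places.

Observed p* = 268/416 = 0.64423.
Balance c(1−p*) = e gives e = 0.671×(1 − 0.64423) = 0.23872.
Starting from p₀ = 0.64423; update p ← p + (dp/dt)·Δt with the new parameters.
step 1: Δp = -0.04358, p = 0.60065
step 2: Δp = -0.03185, p = 0.56880

0.569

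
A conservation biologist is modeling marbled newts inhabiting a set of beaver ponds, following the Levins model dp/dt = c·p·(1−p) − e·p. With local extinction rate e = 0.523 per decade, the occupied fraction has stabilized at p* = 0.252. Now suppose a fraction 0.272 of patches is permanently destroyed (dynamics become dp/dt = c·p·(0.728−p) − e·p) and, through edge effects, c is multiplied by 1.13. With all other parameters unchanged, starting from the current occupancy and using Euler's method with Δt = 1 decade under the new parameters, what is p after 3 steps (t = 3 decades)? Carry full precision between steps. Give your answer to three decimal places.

Balance c(1−p*) = e gives c = e/(1 − 0.25200) = 0.523/0.74800 = 0.69920.
Starting from p₀ = 0.25200; update p ← p + (dp/dt)·Δt with the new parameters.
  1  |  dp/dt·Δt = -0.037023  |  p_1 = 0.214977
  2  |  dp/dt·Δt = -0.025295  |  p_2 = 0.189682
  3  |  dp/dt·Δt = -0.018528  |  p_3 = 0.171154

0.171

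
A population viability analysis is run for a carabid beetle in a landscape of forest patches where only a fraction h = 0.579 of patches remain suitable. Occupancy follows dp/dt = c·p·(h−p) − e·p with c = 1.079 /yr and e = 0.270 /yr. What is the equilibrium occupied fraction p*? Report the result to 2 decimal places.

Setting dp/dt = 0 and dividing by p* gives c·(h−p*) = e.
So p* = h − e/c = 0.579 − 0.270/1.079 = 0.579 − 0.2502 = 0.3288.

0.33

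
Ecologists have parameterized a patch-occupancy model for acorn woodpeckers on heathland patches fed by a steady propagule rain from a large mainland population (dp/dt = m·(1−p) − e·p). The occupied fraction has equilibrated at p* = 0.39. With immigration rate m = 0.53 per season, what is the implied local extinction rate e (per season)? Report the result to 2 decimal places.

At equilibrium m(1−p*) = e·p*, so e = m(1−p*)/p*.
e = 0.53 × 0.6100 / 0.39 = 0.8290.

0.83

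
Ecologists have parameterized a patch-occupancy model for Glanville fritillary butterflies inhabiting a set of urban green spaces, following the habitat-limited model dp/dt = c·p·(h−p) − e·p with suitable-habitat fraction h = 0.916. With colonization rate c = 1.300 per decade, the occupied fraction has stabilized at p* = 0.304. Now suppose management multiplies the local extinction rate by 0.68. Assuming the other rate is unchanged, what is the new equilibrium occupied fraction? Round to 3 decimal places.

Balance c(h−p*) = e gives e = 1.300×(0.916 − 0.30400) = 0.79560.
New p* = 0.916 − e/c = 0.916 − 0.54101/1.30000 = 0.49984.

0.500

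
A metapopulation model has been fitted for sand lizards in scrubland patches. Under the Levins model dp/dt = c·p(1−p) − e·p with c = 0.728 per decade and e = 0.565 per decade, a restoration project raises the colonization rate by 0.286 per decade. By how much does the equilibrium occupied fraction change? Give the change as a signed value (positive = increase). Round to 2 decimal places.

0.22

Before: p* = 1 − 0.565/0.728 = 0.2239.
After the change, c = 1.014, e = 0.565, so p* = 1 − 0.565/1.014 = 0.4428.
Δp* = 0.4428 − 0.2239 = +0.2189.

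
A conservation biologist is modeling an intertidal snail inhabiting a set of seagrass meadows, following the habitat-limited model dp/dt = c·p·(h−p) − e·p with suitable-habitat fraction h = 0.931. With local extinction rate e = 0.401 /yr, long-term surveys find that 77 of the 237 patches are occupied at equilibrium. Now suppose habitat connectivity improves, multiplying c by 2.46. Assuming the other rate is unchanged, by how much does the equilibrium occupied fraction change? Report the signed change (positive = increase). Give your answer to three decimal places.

Observed p* = 77/237 = 0.32489.
Balance c(h−p*) = e gives c = e/(0.931 − 0.32489) = 0.401/0.60611 = 0.66160.
New p* = 0.931 − e/c = 0.931 − 0.40100/1.62754 = 0.68462.
Δp* = 0.68462 − 0.32489 = +0.35973.

0.360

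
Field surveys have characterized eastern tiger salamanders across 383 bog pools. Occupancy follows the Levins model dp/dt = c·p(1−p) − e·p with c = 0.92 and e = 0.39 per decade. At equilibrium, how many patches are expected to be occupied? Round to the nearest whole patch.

221

p* = 1 − e/c = 1 − 0.39/0.92 = 0.5761.
Expected occupied patches = N × p* = 383 × 0.5761 = 220.64 ≈ 221.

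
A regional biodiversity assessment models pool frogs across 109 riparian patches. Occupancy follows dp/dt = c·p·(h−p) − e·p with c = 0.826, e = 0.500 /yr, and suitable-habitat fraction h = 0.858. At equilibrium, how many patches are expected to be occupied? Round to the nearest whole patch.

28

p* = h − e/c = 0.858 − 0.6053 = 0.2527.
Expected occupied patches = N × p* = 109 × 0.2527 = 27.54 ≈ 28.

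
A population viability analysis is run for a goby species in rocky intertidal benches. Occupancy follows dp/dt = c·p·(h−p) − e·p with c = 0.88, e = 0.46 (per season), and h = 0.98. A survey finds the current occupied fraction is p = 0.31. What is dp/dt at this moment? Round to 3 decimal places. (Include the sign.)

0.040

Colonization term: c·p·(h−p) = 0.88×0.31×0.6700 = 0.18278.
Extinction term: e·p = 0.14260.
dp/dt = 0.18278 − 0.14260 = 0.04018.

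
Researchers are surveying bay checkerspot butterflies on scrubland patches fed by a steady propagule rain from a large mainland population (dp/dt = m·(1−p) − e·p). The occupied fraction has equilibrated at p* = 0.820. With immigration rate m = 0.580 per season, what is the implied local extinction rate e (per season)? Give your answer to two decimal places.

At equilibrium m(1−p*) = e·p*, so e = m(1−p*)/p*.
e = 0.580 × 0.1800 / 0.820 = 0.1273.

0.13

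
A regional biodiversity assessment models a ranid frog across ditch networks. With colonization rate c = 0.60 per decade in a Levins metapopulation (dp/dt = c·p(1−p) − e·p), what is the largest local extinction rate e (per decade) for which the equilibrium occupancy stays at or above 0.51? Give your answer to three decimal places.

0.294

1 − e/c ≥ 0.51 ⇒ e ≤ c(1 − 0.51) = 0.60 × 0.4900.
e_max = 0.2940.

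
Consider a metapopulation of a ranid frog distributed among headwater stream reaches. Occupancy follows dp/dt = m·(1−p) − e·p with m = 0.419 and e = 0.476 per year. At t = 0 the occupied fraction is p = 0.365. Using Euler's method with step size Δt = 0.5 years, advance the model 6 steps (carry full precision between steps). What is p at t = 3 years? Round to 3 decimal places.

Update rule: p ← p + [m·(1−p) − e·p]·Δt with Δt = 0.5.
p: 0.36500 → 0.41116  (Δp = +0.04616)
p: 0.41116 → 0.43667  (Δp = +0.02550)
p: 0.43667 → 0.45076  (Δp = +0.01409)
p: 0.45076 → 0.45854  (Δp = +0.00779)
p: 0.45854 → 0.46285  (Δp = +0.00430)
p: 0.46285 → 0.46522  (Δp = +0.00238)

0.465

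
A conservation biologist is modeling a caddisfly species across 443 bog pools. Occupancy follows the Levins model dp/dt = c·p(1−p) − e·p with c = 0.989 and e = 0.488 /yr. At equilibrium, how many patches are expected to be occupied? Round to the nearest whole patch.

p* = 1 − e/c = 1 − 0.488/0.989 = 0.5066.
Expected occupied patches = N × p* = 443 × 0.5066 = 224.41 ≈ 224.

224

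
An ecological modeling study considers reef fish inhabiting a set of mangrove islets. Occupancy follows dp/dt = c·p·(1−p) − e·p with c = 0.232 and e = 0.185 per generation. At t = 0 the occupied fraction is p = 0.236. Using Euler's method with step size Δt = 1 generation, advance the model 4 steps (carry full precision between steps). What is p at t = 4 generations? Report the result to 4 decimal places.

Update rule: p ← p + [c·p·(1−p) − e·p]·Δt with Δt = 1.
p: 0.23600 → 0.23417  (Δp = -0.00183)
p: 0.23417 → 0.23245  (Δp = -0.00172)
p: 0.23245 → 0.23084  (Δp = -0.00161)
p: 0.23084 → 0.22933  (Δp = -0.00151)

0.2293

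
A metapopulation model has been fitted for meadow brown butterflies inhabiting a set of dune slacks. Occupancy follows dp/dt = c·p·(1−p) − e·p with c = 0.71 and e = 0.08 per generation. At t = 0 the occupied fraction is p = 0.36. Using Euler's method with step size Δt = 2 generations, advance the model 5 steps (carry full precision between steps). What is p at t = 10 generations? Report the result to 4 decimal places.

0.8877

Update rule: p ← p + [c·p·(1−p) − e·p]·Δt with Δt = 2.
  1  |  dp/dt·Δt = +0.269568  |  p_1 = 0.629568
  2  |  dp/dt·Δt = +0.230430  |  p_2 = 0.859998
  3  |  dp/dt·Δt = +0.033370  |  p_3 = 0.893368
  4  |  dp/dt·Δt = -0.007668  |  p_4 = 0.885701
  5  |  dp/dt·Δt = +0.002042  |  p_5 = 0.887742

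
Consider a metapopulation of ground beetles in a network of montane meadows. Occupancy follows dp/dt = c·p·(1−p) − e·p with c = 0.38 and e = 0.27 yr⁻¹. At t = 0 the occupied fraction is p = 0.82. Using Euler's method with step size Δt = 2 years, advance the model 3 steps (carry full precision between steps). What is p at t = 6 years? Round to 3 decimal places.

Update rule: p ← p + [c·p·(1−p) − e·p]·Δt with Δt = 2.
  1  |  dp/dt·Δt = -0.330624  |  p_1 = 0.489376
  2  |  dp/dt·Δt = -0.074349  |  p_2 = 0.415027
  3  |  dp/dt·Δt = -0.039602  |  p_3 = 0.375425

0.375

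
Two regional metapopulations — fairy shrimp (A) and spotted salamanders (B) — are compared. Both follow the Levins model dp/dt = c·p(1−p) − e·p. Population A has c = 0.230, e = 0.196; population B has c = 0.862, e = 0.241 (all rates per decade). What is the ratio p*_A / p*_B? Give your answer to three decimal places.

A: p*_A = 1 − 0.196/0.230 = 0.1478.
B: p*_B = 1 − 0.241/0.862 = 0.7204.
p*_A / p*_B = 0.1478/0.7204 = 0.2052.

0.205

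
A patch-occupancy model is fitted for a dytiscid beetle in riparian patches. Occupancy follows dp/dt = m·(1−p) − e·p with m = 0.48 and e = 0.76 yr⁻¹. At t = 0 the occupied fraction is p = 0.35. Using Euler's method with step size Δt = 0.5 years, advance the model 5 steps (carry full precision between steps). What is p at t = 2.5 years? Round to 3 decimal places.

Update rule: p ← p + [m·(1−p) − e·p]·Δt with Δt = 0.5.
p: 0.35000 → 0.37300  (Δp = +0.02300)
p: 0.37300 → 0.38174  (Δp = +0.00874)
p: 0.38174 → 0.38506  (Δp = +0.00332)
p: 0.38506 → 0.38632  (Δp = +0.00126)
p: 0.38632 → 0.38680  (Δp = +0.00048)

0.387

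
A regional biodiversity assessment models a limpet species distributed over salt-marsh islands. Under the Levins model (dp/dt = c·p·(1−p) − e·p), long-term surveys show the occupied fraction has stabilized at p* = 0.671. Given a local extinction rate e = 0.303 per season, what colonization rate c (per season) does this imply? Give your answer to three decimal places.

At equilibrium c(1−p*) = e, so c = e/(1−p*).
c = 0.303/(1 − 0.671) = 0.303/0.3290 = 0.9210.

0.921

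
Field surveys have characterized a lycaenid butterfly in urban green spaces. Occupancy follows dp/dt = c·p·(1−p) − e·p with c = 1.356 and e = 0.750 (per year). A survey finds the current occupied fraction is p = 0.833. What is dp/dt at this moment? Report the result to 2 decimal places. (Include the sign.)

Colonization term: c·p·(1−p) = 1.356×0.833×0.1670 = 0.18863.
Extinction term: e·p = 0.62475.
dp/dt = 0.18863 − 0.62475 = -0.43612.

-0.44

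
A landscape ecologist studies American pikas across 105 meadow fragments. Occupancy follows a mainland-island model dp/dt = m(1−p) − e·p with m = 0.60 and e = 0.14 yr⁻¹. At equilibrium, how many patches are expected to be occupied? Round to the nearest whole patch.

85

p* = m/(m+e) = 0.60/0.7400 = 0.8108.
Expected occupied patches = N × p* = 105 × 0.8108 = 85.14 ≈ 85.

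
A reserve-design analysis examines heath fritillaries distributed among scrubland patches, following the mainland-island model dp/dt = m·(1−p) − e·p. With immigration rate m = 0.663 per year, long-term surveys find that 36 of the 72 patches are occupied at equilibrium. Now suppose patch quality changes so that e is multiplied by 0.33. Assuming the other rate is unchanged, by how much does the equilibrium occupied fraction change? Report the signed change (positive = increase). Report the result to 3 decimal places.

Observed p* = 36/72 = 0.50000.
Balance m(1−p*) = e·p* gives e = m(1−p*)/p* = 0.663×0.50000/0.50000 = 0.66300.
New p* = m/(m+e) = 0.66300/(0.66300+0.21879) = 0.75188.
Δp* = 0.75188 − 0.50000 = +0.25188.

0.252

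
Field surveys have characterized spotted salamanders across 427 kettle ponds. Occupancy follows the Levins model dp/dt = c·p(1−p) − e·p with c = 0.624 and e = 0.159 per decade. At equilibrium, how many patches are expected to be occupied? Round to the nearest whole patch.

318

p* = 1 − e/c = 1 − 0.159/0.624 = 0.7452.
Expected occupied patches = N × p* = 427 × 0.7452 = 318.20 ≈ 318.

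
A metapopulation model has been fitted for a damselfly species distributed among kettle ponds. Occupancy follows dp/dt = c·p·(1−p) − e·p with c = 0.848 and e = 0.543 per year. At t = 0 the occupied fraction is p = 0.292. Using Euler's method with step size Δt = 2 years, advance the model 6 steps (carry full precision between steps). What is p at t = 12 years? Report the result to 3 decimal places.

0.359

Update rule: p ← p + [c·p·(1−p) − e·p]·Δt with Δt = 2.
t = 2: p = 0.29200 + (+0.03351) = 0.32551
t = 4: p = 0.32551 + (+0.01886) = 0.34437
t = 6: p = 0.34437 + (+0.00894) = 0.35331
t = 8: p = 0.35331 + (+0.00381) = 0.35712
t = 10: p = 0.35712 + (+0.00154) = 0.35866
t = 12: p = 0.35866 + (+0.00061) = 0.35928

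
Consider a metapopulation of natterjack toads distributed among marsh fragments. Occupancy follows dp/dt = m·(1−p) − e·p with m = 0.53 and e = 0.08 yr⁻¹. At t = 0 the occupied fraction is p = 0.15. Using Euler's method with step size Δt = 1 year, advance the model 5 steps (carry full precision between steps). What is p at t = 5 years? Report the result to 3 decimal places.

0.862

Update rule: p ← p + [m·(1−p) − e·p]·Δt with Δt = 1.
t = 1: p = 0.15000 + (+0.43850) = 0.58850
t = 2: p = 0.58850 + (+0.17102) = 0.75952
t = 3: p = 0.75952 + (+0.06670) = 0.82621
t = 4: p = 0.82621 + (+0.02601) = 0.85222
t = 5: p = 0.85222 + (+0.01014) = 0.86237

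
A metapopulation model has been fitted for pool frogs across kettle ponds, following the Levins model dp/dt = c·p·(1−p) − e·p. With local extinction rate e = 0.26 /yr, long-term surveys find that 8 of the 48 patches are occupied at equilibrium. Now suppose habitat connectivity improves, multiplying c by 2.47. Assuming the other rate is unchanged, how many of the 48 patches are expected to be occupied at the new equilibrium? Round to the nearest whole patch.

32

Observed p* = 8/48 = 0.16667.
Balance c(1−p*) = e gives c = e/(1 − 0.16667) = 0.26/0.83333 = 0.31200.
New p* = 1 − e/c = 1 − 0.26000/0.77064 = 0.66262.
Expected occupied = 48 × 0.66262 = 31.81 ≈ 32.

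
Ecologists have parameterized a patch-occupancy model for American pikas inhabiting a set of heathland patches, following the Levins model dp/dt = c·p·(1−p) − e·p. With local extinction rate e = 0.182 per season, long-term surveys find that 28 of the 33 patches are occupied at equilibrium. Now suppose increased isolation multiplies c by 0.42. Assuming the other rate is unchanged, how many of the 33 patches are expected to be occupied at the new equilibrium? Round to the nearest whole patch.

Observed p* = 28/33 = 0.84848.
Balance c(1−p*) = e gives c = e/(1 − 0.84848) = 0.182/0.15152 = 1.20116.
New p* = 1 − e/c = 1 − 0.18200/0.50449 = 0.63924.
Expected occupied = 33 × 0.63924 = 21.09 ≈ 21.

21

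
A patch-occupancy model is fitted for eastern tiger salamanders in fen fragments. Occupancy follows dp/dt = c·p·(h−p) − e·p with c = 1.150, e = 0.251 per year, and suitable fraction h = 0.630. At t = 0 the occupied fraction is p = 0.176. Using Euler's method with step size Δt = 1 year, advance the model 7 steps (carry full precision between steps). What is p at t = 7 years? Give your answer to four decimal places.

Update rule: p ← p + [c·p·(h−p) − e·p]·Δt with Δt = 1.
step 1: Δp = +0.04771, p = 0.22371
step 2: Δp = +0.04837, p = 0.27209
step 3: Δp = +0.04370, p = 0.31578
step 4: Δp = +0.03485, p = 0.35063
step 5: Δp = +0.02464, p = 0.37527
step 6: Δp = +0.01574, p = 0.39101
step 7: Δp = +0.00932, p = 0.40033

0.4003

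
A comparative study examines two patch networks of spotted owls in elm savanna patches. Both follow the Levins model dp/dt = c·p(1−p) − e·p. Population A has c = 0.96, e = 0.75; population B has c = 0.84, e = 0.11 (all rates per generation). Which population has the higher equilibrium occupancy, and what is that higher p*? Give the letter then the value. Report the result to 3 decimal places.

A: p*_A = 1 − 0.75/0.96 = 0.2188.
B: p*_B = 1 − 0.11/0.84 = 0.8690.
B is higher at 0.8690.

B, 0.869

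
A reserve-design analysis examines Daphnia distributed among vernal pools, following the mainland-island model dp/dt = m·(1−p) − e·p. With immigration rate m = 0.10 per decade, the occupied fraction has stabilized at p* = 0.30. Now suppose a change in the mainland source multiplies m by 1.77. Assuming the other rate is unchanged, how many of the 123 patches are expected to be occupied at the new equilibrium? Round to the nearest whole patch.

Balance m(1−p*) = e·p* gives e = m(1−p*)/p* = 0.10×0.70000/0.30000 = 0.23333.
New p* = m/(m+e) = 0.17700/(0.17700+0.23333) = 0.43136.
Expected occupied = 123 × 0.43136 = 53.06 ≈ 53.

53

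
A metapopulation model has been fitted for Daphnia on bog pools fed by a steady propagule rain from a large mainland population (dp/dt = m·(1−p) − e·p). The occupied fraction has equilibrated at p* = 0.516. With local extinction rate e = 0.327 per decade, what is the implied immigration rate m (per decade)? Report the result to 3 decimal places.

At equilibrium m(1−p*) = e·p*, so m = e·p*/(1−p*).
m = 0.327 × 0.516 / 0.4840 = 0.1687/0.4840 = 0.3486.

0.349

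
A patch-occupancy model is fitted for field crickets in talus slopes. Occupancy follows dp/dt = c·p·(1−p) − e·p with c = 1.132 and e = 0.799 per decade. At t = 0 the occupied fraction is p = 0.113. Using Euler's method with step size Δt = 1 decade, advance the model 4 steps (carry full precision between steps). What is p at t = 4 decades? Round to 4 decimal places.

0.2077

Update rule: p ← p + [c·p·(1−p) − e·p]·Δt with Δt = 1.
t = 1: p = 0.11300 + (+0.02317) = 0.13617
t = 2: p = 0.13617 + (+0.02435) = 0.16053
t = 3: p = 0.16053 + (+0.02429) = 0.18481
t = 4: p = 0.18481 + (+0.02288) = 0.20769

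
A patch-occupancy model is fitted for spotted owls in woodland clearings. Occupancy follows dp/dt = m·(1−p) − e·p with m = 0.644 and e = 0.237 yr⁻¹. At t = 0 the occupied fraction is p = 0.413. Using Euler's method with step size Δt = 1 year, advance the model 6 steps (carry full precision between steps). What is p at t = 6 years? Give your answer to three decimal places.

Update rule: p ← p + [m·(1−p) − e·p]·Δt with Δt = 1.
p: 0.41300 → 0.69315  (Δp = +0.28015)
p: 0.69315 → 0.72648  (Δp = +0.03334)
p: 0.72648 → 0.73045  (Δp = +0.00397)
p: 0.73045 → 0.73092  (Δp = +0.00047)
p: 0.73092 → 0.73098  (Δp = +0.00006)
p: 0.73098 → 0.73099  (Δp = +0.00001)

0.731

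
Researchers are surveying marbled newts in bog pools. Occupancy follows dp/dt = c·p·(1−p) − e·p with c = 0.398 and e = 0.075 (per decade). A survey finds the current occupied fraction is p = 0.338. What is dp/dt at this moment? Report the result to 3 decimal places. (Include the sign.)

0.064

Colonization term: c·p·(1−p) = 0.398×0.338×0.6620 = 0.08905.
Extinction term: e·p = 0.02535.
dp/dt = 0.08905 − 0.02535 = 0.06370.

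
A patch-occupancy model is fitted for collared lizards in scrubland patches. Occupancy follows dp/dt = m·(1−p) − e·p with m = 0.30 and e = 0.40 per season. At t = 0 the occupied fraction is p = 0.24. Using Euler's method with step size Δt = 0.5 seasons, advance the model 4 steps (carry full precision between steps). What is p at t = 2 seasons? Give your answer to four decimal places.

Update rule: p ← p + [m·(1−p) − e·p]·Δt with Δt = 0.5.
  1  |  dp/dt·Δt = +0.066000  |  p_1 = 0.306000
  2  |  dp/dt·Δt = +0.042900  |  p_2 = 0.348900
  3  |  dp/dt·Δt = +0.027885  |  p_3 = 0.376785
  4  |  dp/dt·Δt = +0.018125  |  p_4 = 0.394910

0.3949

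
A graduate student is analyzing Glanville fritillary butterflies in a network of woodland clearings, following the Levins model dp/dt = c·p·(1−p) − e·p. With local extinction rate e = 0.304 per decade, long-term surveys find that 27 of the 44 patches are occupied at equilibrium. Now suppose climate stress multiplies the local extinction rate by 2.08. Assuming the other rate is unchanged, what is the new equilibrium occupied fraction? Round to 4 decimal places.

0.1964

Observed p* = 27/44 = 0.61364.
Balance c(1−p*) = e gives c = e/(1 − 0.61364) = 0.304/0.38636 = 0.78683.
New p* = 1 − e/c = 1 − 0.63232/0.78683 = 0.19637.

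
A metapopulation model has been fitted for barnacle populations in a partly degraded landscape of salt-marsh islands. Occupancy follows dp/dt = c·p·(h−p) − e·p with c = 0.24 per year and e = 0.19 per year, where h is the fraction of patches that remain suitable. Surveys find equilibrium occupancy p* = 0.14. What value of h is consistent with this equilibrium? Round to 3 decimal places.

0.932

At equilibrium c(h−p*) = e, so h = p* + e/c.
h = 0.14 + 0.19/0.24 = 0.14 + 0.7917 = 0.9317.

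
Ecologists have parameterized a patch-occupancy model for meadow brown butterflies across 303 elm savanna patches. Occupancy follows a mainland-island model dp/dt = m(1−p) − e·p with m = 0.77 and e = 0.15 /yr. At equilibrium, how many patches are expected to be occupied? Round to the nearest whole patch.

p* = m/(m+e) = 0.77/0.9200 = 0.8370.
Expected occupied patches = N × p* = 303 × 0.8370 = 253.60 ≈ 254.

254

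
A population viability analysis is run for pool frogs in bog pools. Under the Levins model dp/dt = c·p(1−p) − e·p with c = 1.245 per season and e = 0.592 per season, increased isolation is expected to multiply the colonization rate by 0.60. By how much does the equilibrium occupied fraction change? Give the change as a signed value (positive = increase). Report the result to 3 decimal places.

Before: p* = 1 − 0.592/1.245 = 0.5245.
After the change, c = 0.747, e = 0.592, so p* = 1 − 0.592/0.747 = 0.2075.
Δp* = 0.2075 − 0.5245 = -0.3170.

-0.317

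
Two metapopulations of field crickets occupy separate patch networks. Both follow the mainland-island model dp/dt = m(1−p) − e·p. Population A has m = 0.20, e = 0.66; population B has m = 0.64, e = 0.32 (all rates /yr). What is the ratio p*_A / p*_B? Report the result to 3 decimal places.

0.349

A: p*_A = m/(m+e) = 0.20/0.8600 = 0.2326.
B: p*_B = 0.64/0.9600 = 0.6667.
p*_A / p*_B = 0.2326/0.6667 = 0.3488.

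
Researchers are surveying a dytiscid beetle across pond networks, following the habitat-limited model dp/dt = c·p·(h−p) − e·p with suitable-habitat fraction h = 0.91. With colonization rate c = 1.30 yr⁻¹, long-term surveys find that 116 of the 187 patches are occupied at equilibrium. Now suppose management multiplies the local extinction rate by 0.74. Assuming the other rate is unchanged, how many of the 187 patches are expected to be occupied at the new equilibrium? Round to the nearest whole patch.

Observed p* = 116/187 = 0.62032.
Balance c(h−p*) = e gives e = 1.30×(0.91 − 0.62032) = 0.37658.
New p* = 0.91 − e/c = 0.91 − 0.27867/1.30000 = 0.69564.
Expected occupied = 187 × 0.69564 = 130.08 ≈ 130.

130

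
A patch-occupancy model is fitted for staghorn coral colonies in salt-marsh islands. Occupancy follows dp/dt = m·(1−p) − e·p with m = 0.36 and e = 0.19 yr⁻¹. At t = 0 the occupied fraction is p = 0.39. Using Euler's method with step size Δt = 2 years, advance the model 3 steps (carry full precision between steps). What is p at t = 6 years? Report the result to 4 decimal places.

Update rule: p ← p + [m·(1−p) − e·p]·Δt with Δt = 2.
p: 0.39000 → 0.68100  (Δp = +0.29100)
p: 0.68100 → 0.65190  (Δp = -0.02910)
p: 0.65190 → 0.65481  (Δp = +0.00291)

0.6548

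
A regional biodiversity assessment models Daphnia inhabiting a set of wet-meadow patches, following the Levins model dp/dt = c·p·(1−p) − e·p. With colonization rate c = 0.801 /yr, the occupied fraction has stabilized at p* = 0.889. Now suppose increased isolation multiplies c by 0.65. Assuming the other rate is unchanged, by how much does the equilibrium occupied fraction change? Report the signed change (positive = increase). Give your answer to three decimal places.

-0.060

Balance c(1−p*) = e gives e = 0.801×(1 − 0.88900) = 0.08891.
New p* = 1 − e/c = 1 − 0.08891/0.52065 = 0.82923.
Δp* = 0.82923 − 0.88900 = -0.05977.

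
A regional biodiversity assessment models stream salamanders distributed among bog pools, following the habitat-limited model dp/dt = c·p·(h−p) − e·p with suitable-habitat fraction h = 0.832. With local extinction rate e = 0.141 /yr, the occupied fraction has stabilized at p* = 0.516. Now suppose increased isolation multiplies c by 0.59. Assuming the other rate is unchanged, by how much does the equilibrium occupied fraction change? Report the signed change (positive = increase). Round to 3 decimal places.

-0.220

Balance c(h−p*) = e gives c = e/(0.832 − 0.51600) = 0.141/0.31600 = 0.44620.
New p* = 0.832 − e/c = 0.832 − 0.14100/0.26326 = 0.29641.
Δp* = 0.29641 − 0.51600 = -0.21959.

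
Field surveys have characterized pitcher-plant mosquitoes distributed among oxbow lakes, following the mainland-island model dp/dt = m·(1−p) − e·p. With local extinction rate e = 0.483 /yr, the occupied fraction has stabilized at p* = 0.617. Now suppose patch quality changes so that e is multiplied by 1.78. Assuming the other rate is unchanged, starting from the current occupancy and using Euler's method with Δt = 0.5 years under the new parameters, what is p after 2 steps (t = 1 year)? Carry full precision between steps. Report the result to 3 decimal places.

0.480

Balance m(1−p*) = e·p* gives m = e·p*/(1−p*) = 0.483×0.61700/0.38300 = 0.77810.
Starting from p₀ = 0.61700; update p ← p + (dp/dt)·Δt with the new parameters.
p: 0.61700 → 0.50078  (Δp = -0.11622)
p: 0.50078 → 0.47973  (Δp = -0.02105)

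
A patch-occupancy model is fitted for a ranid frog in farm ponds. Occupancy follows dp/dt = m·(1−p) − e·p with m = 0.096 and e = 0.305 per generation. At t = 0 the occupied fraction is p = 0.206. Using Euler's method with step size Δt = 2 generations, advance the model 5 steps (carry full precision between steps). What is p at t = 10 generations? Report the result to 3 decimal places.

Update rule: p ← p + [m·(1−p) − e·p]·Δt with Δt = 2.
step 1: Δp = +0.02679, p = 0.23279
step 2: Δp = +0.00530, p = 0.23809
step 3: Δp = +0.00105, p = 0.23914
step 4: Δp = +0.00021, p = 0.23935
step 5: Δp = +0.00004, p = 0.23939

0.239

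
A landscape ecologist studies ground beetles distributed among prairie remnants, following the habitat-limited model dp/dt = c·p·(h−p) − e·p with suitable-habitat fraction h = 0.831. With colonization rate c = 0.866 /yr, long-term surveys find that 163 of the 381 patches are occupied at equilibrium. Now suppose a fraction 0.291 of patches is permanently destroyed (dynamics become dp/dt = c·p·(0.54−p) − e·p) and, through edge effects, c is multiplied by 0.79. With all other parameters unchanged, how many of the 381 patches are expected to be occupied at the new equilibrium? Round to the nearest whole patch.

11

Observed p* = 163/381 = 0.42782.
Balance c(h−p*) = e gives e = 0.866×(0.831 − 0.42782) = 0.34915.
New p* = 0.54 − e/c = 0.54 − 0.34915/0.68414 = 0.02965.
Expected occupied = 381 × 0.02965 = 11.30 ≈ 11.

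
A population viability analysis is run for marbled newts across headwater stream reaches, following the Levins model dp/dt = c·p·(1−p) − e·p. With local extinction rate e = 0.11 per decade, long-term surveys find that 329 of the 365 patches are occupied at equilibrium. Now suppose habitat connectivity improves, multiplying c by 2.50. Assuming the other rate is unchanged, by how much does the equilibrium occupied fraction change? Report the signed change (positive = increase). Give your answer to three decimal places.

0.059

Observed p* = 329/365 = 0.90137.
Balance c(1−p*) = e gives c = e/(1 − 0.90137) = 0.11/0.09863 = 1.11528.
New p* = 1 − e/c = 1 − 0.11000/2.78820 = 0.96055.
Δp* = 0.96055 − 0.90137 = +0.05918.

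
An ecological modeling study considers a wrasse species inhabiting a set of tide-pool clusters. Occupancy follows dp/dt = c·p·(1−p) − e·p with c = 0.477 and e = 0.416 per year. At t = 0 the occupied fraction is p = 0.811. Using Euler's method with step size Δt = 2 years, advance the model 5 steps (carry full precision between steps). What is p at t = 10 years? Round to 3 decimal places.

0.184

Update rule: p ← p + [c·p·(1−p) − e·p]·Δt with Δt = 2.
  1  |  dp/dt·Δt = -0.528524  |  p_1 = 0.282476
  2  |  dp/dt·Δt = -0.041660  |  p_2 = 0.240816
  3  |  dp/dt·Δt = -0.025945  |  p_3 = 0.214871
  4  |  dp/dt·Δt = -0.017831  |  p_4 = 0.197039
  5  |  dp/dt·Δt = -0.013000  |  p_5 = 0.184040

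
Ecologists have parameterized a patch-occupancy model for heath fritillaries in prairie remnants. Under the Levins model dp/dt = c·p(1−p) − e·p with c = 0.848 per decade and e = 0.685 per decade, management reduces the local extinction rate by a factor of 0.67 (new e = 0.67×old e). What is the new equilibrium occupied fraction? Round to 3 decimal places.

0.459

Before: p* = 1 − 0.685/0.848 = 0.1922.
After the change, c = 0.848, e = 0.45895, so p* = 1 − 0.45895/0.848 = 0.4588.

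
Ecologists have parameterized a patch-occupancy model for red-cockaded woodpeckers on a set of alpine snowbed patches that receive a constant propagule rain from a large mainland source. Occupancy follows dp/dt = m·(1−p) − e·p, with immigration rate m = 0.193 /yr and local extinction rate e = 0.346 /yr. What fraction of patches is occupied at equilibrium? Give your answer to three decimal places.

At equilibrium the propagule rain into empty patches balances local extinction: m(1−p*) = e·p*.
p* = m/(m+e) = 0.193/(0.193+0.346) = 0.193/0.5390 = 0.3581.

0.358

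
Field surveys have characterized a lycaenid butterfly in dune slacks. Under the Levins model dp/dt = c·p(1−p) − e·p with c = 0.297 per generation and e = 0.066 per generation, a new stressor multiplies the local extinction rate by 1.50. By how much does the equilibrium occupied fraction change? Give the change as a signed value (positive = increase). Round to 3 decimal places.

Before: p* = 1 − 0.066/0.297 = 0.7778.
After the change, c = 0.297, e = 0.099, so p* = 1 − 0.099/0.297 = 0.6667.
Δp* = 0.6667 − 0.7778 = -0.1111.

-0.111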